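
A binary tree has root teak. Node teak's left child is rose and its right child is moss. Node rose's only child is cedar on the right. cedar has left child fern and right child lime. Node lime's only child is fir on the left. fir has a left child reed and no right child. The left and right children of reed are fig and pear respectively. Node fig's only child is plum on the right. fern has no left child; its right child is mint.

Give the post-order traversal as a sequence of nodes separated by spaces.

mint fern plum fig pear reed fir lime cedar rose moss teak

Post-order visits the left subtree, then the right subtree, then the node.
At teak: go left to rose.
  At rose: no left child.
  At rose: go right to cedar.
    At cedar: go left to fern.
      At fern: no left child.
      At fern: go right to mint.
        mint is a leaf — visit mint.
      Visit fern.
    At cedar: go right to lime.
      At lime: go left to fir.
        At fir: go left to reed.
          At reed: go left to fig.
            At fig: no left child.
            At fig: go right to plum.
              plum is a leaf — visit plum.
            Visit fig.
          At reed: go right to pear.
            pear is a leaf — visit pear.
          Visit reed.
        At fir: no right child.
        Visit fir.
      At lime: no right child.
      Visit lime.
    Visit cedar.
  Visit rose.
At teak: go right to moss.
  moss is a leaf — visit moss.
Visit teak.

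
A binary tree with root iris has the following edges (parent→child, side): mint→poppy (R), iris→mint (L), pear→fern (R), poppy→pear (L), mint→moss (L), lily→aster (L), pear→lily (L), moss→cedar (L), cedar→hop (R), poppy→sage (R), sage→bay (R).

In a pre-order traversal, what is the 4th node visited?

cedar

Pre-order visits the node, then its left subtree, then its right subtree.
Visit iris.
At iris: go left to mint.
  Visit mint.
  At mint: go left to moss.
    Visit moss.
    At moss: go left to cedar.
      Visit cedar.
      At cedar: no left child.
      At cedar: go right to hop.
        hop is a leaf — visit hop.
    At moss: no right child.
  At mint: go right to poppy.
    Visit poppy.
    At poppy: go left to pear.
      Visit pear.
      At pear: go left to lily.
        Visit lily.
        At lily: go left to aster.
          aster is a leaf — visit aster.
        At lily: no right child.
      At pear: go right to fern.
        fern is a leaf — visit fern.
    At poppy: go right to sage.
      Visit sage.
      At sage: no left child.
      At sage: go right to bay.
        bay is a leaf — visit bay.
At iris: no right child.
Full pre-order sequence: iris, mint, moss, cedar, hop, poppy, pear, lily, aster, fern, sage, bay.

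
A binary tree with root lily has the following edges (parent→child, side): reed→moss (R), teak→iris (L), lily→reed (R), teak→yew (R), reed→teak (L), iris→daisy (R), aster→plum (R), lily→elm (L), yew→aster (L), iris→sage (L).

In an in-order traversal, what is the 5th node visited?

daisy

In-order visits the left subtree, then the node, then the right subtree.
At lily: go left to elm.
  elm is a leaf — visit elm.
Visit lily.
At lily: go right to reed.
  At reed: go left to teak.
    At teak: go left to iris.
      At iris: go left to sage.
        sage is a leaf — visit sage.
      Visit iris.
      At iris: go right to daisy.
        daisy is a leaf — visit daisy.
    Visit teak.
    At teak: go right to yew.
      At yew: go left to aster.
        At aster: no left child.
        Visit aster.
        At aster: go right to plum.
          plum is a leaf — visit plum.
      Visit yew.
      At yew: no right child.
  Visit reed.
  At reed: go right to moss.
    moss is a leaf — visit moss.
Full in-order sequence: elm, lily, sage, iris, daisy, teak, aster, plum, yew, reed, moss.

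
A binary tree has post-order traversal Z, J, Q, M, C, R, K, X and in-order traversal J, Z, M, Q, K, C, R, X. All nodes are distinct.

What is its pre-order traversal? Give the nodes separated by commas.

X, K, M, J, Z, Q, R, C

The last element of post-order is the root; it splits in-order into left and right subtrees.
Root X: left subtree has 7 nodes {J, Z, M, Q, K, C, R}, right has 0 { }.
  Root K: left subtree has 4 nodes {J, Z, M, Q}, right has 2 {C, R}.
    Root M: left subtree has 2 nodes {J, Z}, right has 1 {Q}.
      Root J: left subtree has 0 nodes { }, right has 1 {Z}.
    Root R: left subtree has 1 node {C}, right has 0 { }.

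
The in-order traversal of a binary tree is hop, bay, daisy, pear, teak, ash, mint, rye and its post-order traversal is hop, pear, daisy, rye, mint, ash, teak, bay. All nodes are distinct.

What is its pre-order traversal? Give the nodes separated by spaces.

The last element of post-order is the root; it splits in-order into left and right subtrees.
Root bay: left subtree has 1 node {hop}, right has 6 {daisy, pear, teak, ash, mint, rye}.
  Root teak: left subtree has 2 nodes {daisy, pear}, right has 3 {ash, mint, rye}.
    Root daisy: left subtree has 0 nodes { }, right has 1 {pear}.
    Root ash: left subtree has 0 nodes { }, right has 2 {mint, rye}.
      Root mint: left subtree has 0 nodes { }, right has 1 {rye}.

bay hop teak daisy pear ash mint rye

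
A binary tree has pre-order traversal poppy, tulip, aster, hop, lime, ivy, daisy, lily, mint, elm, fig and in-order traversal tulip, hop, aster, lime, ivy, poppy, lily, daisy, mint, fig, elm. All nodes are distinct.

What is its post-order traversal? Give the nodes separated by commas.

hop, ivy, lime, aster, tulip, lily, fig, elm, mint, daisy, poppy

The first element of pre-order is the root; it splits in-order into left and right subtrees.
Root poppy: left subtree has 5 nodes {tulip, hop, aster, lime, ivy}, right has 5 {lily, daisy, mint, fig, elm}.
  Root tulip: left subtree has 0 nodes { }, right has 4 {hop, aster, lime, ivy}.
    Root aster: left subtree has 1 node {hop}, right has 2 {lime, ivy}.
      Root lime: left subtree has 0 nodes { }, right has 1 {ivy}.
  Root daisy: left subtree has 1 node {lily}, right has 3 {mint, fig, elm}.
    Root mint: left subtree has 0 nodes { }, right has 2 {fig, elm}.
      Root elm: left subtree has 1 node {fig}, right has 0 { }.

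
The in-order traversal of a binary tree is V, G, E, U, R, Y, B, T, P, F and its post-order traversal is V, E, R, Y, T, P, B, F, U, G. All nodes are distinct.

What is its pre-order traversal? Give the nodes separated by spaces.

G V U E F B Y R P T

The last element of post-order is the root; it splits in-order into left and right subtrees.
Root G: left subtree has 1 node {V}, right has 8 {E, U, R, Y, B, T, P, F}.
  Root U: left subtree has 1 node {E}, right has 6 {R, Y, B, T, P, F}.
    Root F: left subtree has 5 nodes {R, Y, B, T, P}, right has 0 { }.
      Root B: left subtree has 2 nodes {R, Y}, right has 2 {T, P}.
        Root Y: left subtree has 1 node {R}, right has 0 { }.
        Root P: left subtree has 1 node {T}, right has 0 { }.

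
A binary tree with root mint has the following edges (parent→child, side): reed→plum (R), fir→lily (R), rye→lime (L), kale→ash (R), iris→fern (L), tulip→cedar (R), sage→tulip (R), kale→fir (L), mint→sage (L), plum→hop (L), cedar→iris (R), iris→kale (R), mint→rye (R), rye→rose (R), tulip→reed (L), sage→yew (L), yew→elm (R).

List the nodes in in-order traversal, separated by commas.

In-order visits the left subtree, then the node, then the right subtree.
At mint: go left to sage.
  At sage: go left to yew.
    At yew: no left child.
    Visit yew.
    At yew: go right to elm.
      elm is a leaf — visit elm.
  Visit sage.
  At sage: go right to tulip.
    At tulip: go left to reed.
      At reed: no left child.
      Visit reed.
      At reed: go right to plum.
        At plum: go left to hop.
          hop is a leaf — visit hop.
        Visit plum.
        At plum: no right child.
    Visit tulip.
    At tulip: go right to cedar.
      At cedar: no left child.
      Visit cedar.
      At cedar: go right to iris.
        At iris: go left to fern.
          fern is a leaf — visit fern.
        Visit iris.
        At iris: go right to kale.
          At kale: go left to fir.
            At fir: no left child.
            Visit fir.
            At fir: go right to lily.
              lily is a leaf — visit lily.
          Visit kale.
          At kale: go right to ash.
            ash is a leaf — visit ash.
Visit mint.
At mint: go right to rye.
  At rye: go left to lime.
    lime is a leaf — visit lime.
  Visit rye.
  At rye: go right to rose.
    rose is a leaf — visit rose.

yew, elm, sage, reed, hop, plum, tulip, cedar, fern, iris, fir, lily, kale, ash, mint, lime, rye, rose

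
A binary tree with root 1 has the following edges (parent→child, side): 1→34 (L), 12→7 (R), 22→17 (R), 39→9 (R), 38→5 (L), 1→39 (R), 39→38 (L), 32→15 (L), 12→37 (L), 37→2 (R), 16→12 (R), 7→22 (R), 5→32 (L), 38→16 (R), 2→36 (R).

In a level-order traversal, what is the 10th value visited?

15

Level-order visits nodes level by level from the root, left to right within each level.
Level 0: 1
Level 1: 34, 39
Level 2: 38, 9
Level 3: 5, 16
Level 4: 32, 12
Level 5: 15, 37, 7
Level 6: 2, 22
Level 7: 36, 17
Full level-order sequence: 1, 34, 39, 38, 9, 5, 16, 32, 12, 15, 37, 7, 2, 22, 36, 17.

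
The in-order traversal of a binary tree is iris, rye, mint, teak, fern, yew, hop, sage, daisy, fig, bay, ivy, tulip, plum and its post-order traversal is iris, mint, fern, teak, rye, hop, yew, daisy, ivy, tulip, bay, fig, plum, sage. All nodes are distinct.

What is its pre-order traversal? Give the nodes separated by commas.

sage, yew, rye, iris, teak, mint, fern, hop, plum, fig, daisy, bay, tulip, ivy

The last element of post-order is the root; it splits in-order into left and right subtrees.
Root sage: left subtree has 7 nodes {iris, rye, mint, teak, fern, yew, hop}, right has 6 {daisy, fig, bay, ivy, tulip, plum}.
  Root yew: left subtree has 5 nodes {iris, rye, mint, teak, fern}, right has 1 {hop}.
    Root rye: left subtree has 1 node {iris}, right has 3 {mint, teak, fern}.
      Root teak: left subtree has 1 node {mint}, right has 1 {fern}.
  Root plum: left subtree has 5 nodes {daisy, fig, bay, ivy, tulip}, right has 0 { }.
    Root fig: left subtree has 1 node {daisy}, right has 3 {bay, ivy, tulip}.
      Root bay: left subtree has 0 nodes { }, right has 2 {ivy, tulip}.
        Root tulip: left subtree has 1 node {ivy}, right has 0 { }.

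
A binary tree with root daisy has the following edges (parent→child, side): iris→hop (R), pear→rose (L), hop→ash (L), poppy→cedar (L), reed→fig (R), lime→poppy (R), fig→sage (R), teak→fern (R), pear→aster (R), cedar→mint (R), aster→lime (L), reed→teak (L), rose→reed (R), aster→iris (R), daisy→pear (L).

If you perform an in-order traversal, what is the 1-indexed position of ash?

In-order visits the left subtree, then the node, then the right subtree.
At daisy: go left to pear.
  At pear: go left to rose.
    At rose: no left child.
    Visit rose.
    At rose: go right to reed.
      At reed: go left to teak.
        At teak: no left child.
        Visit teak.
        At teak: go right to fern.
          fern is a leaf — visit fern.
      Visit reed.
      At reed: go right to fig.
        At fig: no left child.
        Visit fig.
        At fig: go right to sage.
          sage is a leaf — visit sage.
  Visit pear.
  At pear: go right to aster.
    At aster: go left to lime.
      At lime: no left child.
      Visit lime.
      At lime: go right to poppy.
        At poppy: go left to cedar.
          At cedar: no left child.
          Visit cedar.
          At cedar: go right to mint.
            mint is a leaf — visit mint.
        Visit poppy.
        At poppy: no right child.
    Visit aster.
    At aster: go right to iris.
      At iris: no left child.
      Visit iris.
      At iris: go right to hop.
        At hop: go left to ash.
          ash is a leaf — visit ash.
        Visit hop.
        At hop: no right child.
Visit daisy.
At daisy: no right child.
Full in-order sequence: rose, teak, fern, reed, fig, sage, pear, lime, cedar, mint, poppy, aster, iris, ash, hop, daisy.

14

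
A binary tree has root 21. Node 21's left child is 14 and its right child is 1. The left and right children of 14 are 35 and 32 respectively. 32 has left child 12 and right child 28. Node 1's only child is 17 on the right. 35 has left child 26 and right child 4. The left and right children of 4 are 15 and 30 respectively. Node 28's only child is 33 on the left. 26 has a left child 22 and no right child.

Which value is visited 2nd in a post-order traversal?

26

Post-order visits the left subtree, then the right subtree, then the node.
At 21: go left to 14.
  At 14: go left to 35.
    At 35: go left to 26.
      At 26: go left to 22.
        22 is a leaf — visit 22.
      At 26: no right child.
      Visit 26.
    At 35: go right to 4.
      At 4: go left to 15.
        15 is a leaf — visit 15.
      At 4: go right to 30.
        30 is a leaf — visit 30.
      Visit 4.
    Visit 35.
  At 14: go right to 32.
    At 32: go left to 12.
      12 is a leaf — visit 12.
    At 32: go right to 28.
      At 28: go left to 33.
        33 is a leaf — visit 33.
      At 28: no right child.
      Visit 28.
    Visit 32.
  Visit 14.
At 21: go right to 1.
  At 1: no left child.
  At 1: go right to 17.
    17 is a leaf — visit 17.
  Visit 1.
Visit 21.
Full post-order sequence: 22, 26, 15, 30, 4, 35, 12, 33, 28, 32, 14, 17, 1, 21.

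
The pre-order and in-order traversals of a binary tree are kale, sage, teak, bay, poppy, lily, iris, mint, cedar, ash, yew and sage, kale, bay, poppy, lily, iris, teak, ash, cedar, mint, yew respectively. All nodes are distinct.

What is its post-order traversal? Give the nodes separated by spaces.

sage iris lily poppy bay ash cedar yew mint teak kale

The first element of pre-order is the root; it splits in-order into left and right subtrees.
Root kale: left subtree has 1 node {sage}, right has 9 {bay, poppy, lily, iris, teak, ash, cedar, mint, yew}.
  Root teak: left subtree has 4 nodes {bay, poppy, lily, iris}, right has 4 {ash, cedar, mint, yew}.
    Root bay: left subtree has 0 nodes { }, right has 3 {poppy, lily, iris}.
      Root poppy: left subtree has 0 nodes { }, right has 2 {lily, iris}.
        Root lily: left subtree has 0 nodes { }, right has 1 {iris}.
    Root mint: left subtree has 2 nodes {ash, cedar}, right has 1 {yew}.
      Root cedar: left subtree has 1 node {ash}, right has 0 { }.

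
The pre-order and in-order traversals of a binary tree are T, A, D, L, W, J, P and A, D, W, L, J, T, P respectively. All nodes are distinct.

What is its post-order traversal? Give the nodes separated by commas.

W, J, L, D, A, P, T

The first element of pre-order is the root; it splits in-order into left and right subtrees.
Root T: left subtree has 5 nodes {A, D, W, L, J}, right has 1 {P}.
  Root A: left subtree has 0 nodes { }, right has 4 {D, W, L, J}.
    Root D: left subtree has 0 nodes { }, right has 3 {W, L, J}.
      Root L: left subtree has 1 node {W}, right has 1 {J}.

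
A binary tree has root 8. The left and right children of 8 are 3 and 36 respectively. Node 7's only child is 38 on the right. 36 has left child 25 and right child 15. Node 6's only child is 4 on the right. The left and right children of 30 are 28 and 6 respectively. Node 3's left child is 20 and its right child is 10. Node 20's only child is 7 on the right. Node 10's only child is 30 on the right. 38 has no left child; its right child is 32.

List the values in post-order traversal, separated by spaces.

Post-order visits the left subtree, then the right subtree, then the node.
At 8: go left to 3.
  At 3: go left to 20.
    At 20: no left child.
    At 20: go right to 7.
      At 7: no left child.
      At 7: go right to 38.
        At 38: no left child.
        At 38: go right to 32.
          32 is a leaf — visit 32.
        Visit 38.
      Visit 7.
    Visit 20.
  At 3: go right to 10.
    At 10: no left child.
    At 10: go right to 30.
      At 30: go left to 28.
        28 is a leaf — visit 28.
      At 30: go right to 6.
        At 6: no left child.
        At 6: go right to 4.
          4 is a leaf — visit 4.
        Visit 6.
      Visit 30.
    Visit 10.
  Visit 3.
At 8: go right to 36.
  At 36: go left to 25.
    25 is a leaf — visit 25.
  At 36: go right to 15.
    15 is a leaf — visit 15.
  Visit 36.
Visit 8.

32 38 7 20 28 4 6 30 10 3 25 15 36 8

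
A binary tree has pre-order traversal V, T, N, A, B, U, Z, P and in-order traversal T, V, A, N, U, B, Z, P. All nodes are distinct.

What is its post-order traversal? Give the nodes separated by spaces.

T A U P Z B N V

The first element of pre-order is the root; it splits in-order into left and right subtrees.
Root V: left subtree has 1 node {T}, right has 6 {A, N, U, B, Z, P}.
  Root N: left subtree has 1 node {A}, right has 4 {U, B, Z, P}.
    Root B: left subtree has 1 node {U}, right has 2 {Z, P}.
      Root Z: left subtree has 0 nodes { }, right has 1 {P}.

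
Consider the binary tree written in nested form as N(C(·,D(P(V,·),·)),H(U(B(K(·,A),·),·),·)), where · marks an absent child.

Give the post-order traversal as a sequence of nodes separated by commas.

Post-order visits the left subtree, then the right subtree, then the node.
At N: go left to C.
  At C: no left child.
  At C: go right to D.
    At D: go left to P.
      At P: go left to V.
        V is a leaf — visit V.
      At P: no right child.
      Visit P.
    At D: no right child.
    Visit D.
  Visit C.
At N: go right to H.
  At H: go left to U.
    At U: go left to B.
      At B: go left to K.
        At K: no left child.
        At K: go right to A.
          A is a leaf — visit A.
        Visit K.
      At B: no right child.
      Visit B.
    At U: no right child.
    Visit U.
  At H: no right child.
  Visit H.
Visit N.

V, P, D, C, A, K, B, U, H, N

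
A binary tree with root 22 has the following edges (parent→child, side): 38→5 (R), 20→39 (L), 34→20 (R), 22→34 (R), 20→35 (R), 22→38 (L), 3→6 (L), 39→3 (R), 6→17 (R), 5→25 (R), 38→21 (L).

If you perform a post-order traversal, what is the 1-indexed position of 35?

Post-order visits the left subtree, then the right subtree, then the node.
At 22: go left to 38.
  At 38: go left to 21.
    21 is a leaf — visit 21.
  At 38: go right to 5.
    At 5: no left child.
    At 5: go right to 25.
      25 is a leaf — visit 25.
    Visit 5.
  Visit 38.
At 22: go right to 34.
  At 34: no left child.
  At 34: go right to 20.
    At 20: go left to 39.
      At 39: no left child.
      At 39: go right to 3.
        At 3: go left to 6.
          At 6: no left child.
          At 6: go right to 17.
            17 is a leaf — visit 17.
          Visit 6.
        At 3: no right child.
        Visit 3.
      Visit 39.
    At 20: go right to 35.
      35 is a leaf — visit 35.
    Visit 20.
  Visit 34.
Visit 22.
Full post-order sequence: 21, 25, 5, 38, 17, 6, 3, 39, 35, 20, 34, 22.

9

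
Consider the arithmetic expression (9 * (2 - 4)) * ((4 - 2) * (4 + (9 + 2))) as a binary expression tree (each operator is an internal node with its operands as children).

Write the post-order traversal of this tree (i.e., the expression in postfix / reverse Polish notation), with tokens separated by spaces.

9 2 4 - * 4 2 - 4 9 2 + + * *

Post-order on an expression tree gives postfix notation: for each operator, emit left operand, right operand, then the operator.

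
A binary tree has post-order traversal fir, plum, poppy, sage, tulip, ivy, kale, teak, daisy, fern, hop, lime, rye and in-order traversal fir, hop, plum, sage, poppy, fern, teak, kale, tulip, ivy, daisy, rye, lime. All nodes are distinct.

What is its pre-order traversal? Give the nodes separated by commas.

rye, hop, fir, fern, sage, plum, poppy, daisy, teak, kale, ivy, tulip, lime

The last element of post-order is the root; it splits in-order into left and right subtrees.
Root rye: left subtree has 11 nodes {fir, hop, plum, sage, poppy, fern, teak, kale, tulip, ivy, daisy}, right has 1 {lime}.
  Root hop: left subtree has 1 node {fir}, right has 9 {plum, sage, poppy, fern, teak, kale, tulip, ivy, daisy}.
    Root fern: left subtree has 3 nodes {plum, sage, poppy}, right has 5 {teak, kale, tulip, ivy, daisy}.
      Root sage: left subtree has 1 node {plum}, right has 1 {poppy}.
      Root daisy: left subtree has 4 nodes {teak, kale, tulip, ivy}, right has 0 { }.
        Root teak: left subtree has 0 nodes { }, right has 3 {kale, tulip, ivy}.
          Root kale: left subtree has 0 nodes { }, right has 2 {tulip, ivy}.
            Root ivy: left subtree has 1 node {tulip}, right has 0 { }.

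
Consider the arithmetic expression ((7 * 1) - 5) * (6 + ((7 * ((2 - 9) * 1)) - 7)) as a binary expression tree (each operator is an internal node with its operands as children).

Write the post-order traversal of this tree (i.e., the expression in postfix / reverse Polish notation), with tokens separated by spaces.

7 1 * 5 - 6 7 2 9 - 1 * * 7 - + *

Post-order on an expression tree gives postfix notation: for each operator, emit left operand, right operand, then the operator.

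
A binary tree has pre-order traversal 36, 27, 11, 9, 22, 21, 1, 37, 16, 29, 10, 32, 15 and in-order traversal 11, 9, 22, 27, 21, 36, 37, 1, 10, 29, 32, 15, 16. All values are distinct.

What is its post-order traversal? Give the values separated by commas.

22, 9, 11, 21, 27, 37, 10, 15, 32, 29, 16, 1, 36

The first element of pre-order is the root; it splits in-order into left and right subtrees.
Root 36: left subtree has 5 nodes {11, 9, 22, 27, 21}, right has 7 {37, 1, 10, 29, 32, 15, 16}.
  Root 27: left subtree has 3 nodes {11, 9, 22}, right has 1 {21}.
    Root 11: left subtree has 0 nodes { }, right has 2 {9, 22}.
      Root 9: left subtree has 0 nodes { }, right has 1 {22}.
  Root 1: left subtree has 1 node {37}, right has 5 {10, 29, 32, 15, 16}.
    Root 16: left subtree has 4 nodes {10, 29, 32, 15}, right has 0 { }.
      Root 29: left subtree has 1 node {10}, right has 2 {32, 15}.
        Root 32: left subtree has 0 nodes { }, right has 1 {15}.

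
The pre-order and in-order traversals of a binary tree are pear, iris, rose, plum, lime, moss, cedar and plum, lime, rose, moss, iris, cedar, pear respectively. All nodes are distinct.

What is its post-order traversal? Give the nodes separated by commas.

The first element of pre-order is the root; it splits in-order into left and right subtrees.
Root pear: left subtree has 6 nodes {plum, lime, rose, moss, iris, cedar}, right has 0 { }.
  Root iris: left subtree has 4 nodes {plum, lime, rose, moss}, right has 1 {cedar}.
    Root rose: left subtree has 2 nodes {plum, lime}, right has 1 {moss}.
      Root plum: left subtree has 0 nodes { }, right has 1 {lime}.

lime, plum, moss, rose, cedar, iris, pear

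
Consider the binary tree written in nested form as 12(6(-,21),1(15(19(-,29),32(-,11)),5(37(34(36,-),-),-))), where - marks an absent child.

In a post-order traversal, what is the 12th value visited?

Post-order visits the left subtree, then the right subtree, then the node.
At 12: go left to 6.
  At 6: no left child.
  At 6: go right to 21.
    21 is a leaf — visit 21.
  Visit 6.
At 12: go right to 1.
  At 1: go left to 15.
    At 15: go left to 19.
      At 19: no left child.
      At 19: go right to 29.
        29 is a leaf — visit 29.
      Visit 19.
    At 15: go right to 32.
      At 32: no left child.
      At 32: go right to 11.
        11 is a leaf — visit 11.
      Visit 32.
    Visit 15.
  At 1: go right to 5.
    At 5: go left to 37.
      At 37: go left to 34.
        At 34: go left to 36.
          36 is a leaf — visit 36.
        At 34: no right child.
        Visit 34.
      At 37: no right child.
      Visit 37.
    At 5: no right child.
    Visit 5.
  Visit 1.
Visit 12.
Full post-order sequence: 21, 6, 29, 19, 11, 32, 15, 36, 34, 37, 5, 1, 12.

1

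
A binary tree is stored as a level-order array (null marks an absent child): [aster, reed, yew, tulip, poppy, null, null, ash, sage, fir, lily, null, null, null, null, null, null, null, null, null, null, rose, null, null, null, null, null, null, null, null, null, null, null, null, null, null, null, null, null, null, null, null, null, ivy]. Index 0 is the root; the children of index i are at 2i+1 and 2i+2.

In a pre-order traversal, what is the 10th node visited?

ivy

Pre-order visits the node, then its left subtree, then its right subtree.
Visit aster.
At aster: go left to reed.
  Visit reed.
  At reed: go left to tulip.
    Visit tulip.
    At tulip: go left to ash.
      ash is a leaf — visit ash.
    At tulip: go right to sage.
      sage is a leaf — visit sage.
  At reed: go right to poppy.
    Visit poppy.
    At poppy: go left to fir.
      fir is a leaf — visit fir.
    At poppy: go right to lily.
      Visit lily.
      At lily: go left to rose.
        Visit rose.
        At rose: go left to ivy.
          ivy is a leaf — visit ivy.
        At rose: no right child.
      At lily: no right child.
At aster: go right to yew.
  yew is a leaf — visit yew.
Full pre-order sequence: aster, reed, tulip, ash, sage, poppy, fir, lily, rose, ivy, yew.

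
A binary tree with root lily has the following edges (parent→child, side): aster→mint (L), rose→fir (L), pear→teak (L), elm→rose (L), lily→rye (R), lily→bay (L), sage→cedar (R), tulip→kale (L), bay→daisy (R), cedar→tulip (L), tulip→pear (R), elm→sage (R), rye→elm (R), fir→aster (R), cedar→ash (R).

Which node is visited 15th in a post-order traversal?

rye

Post-order visits the left subtree, then the right subtree, then the node.
At lily: go left to bay.
  At bay: no left child.
  At bay: go right to daisy.
    daisy is a leaf — visit daisy.
  Visit bay.
At lily: go right to rye.
  At rye: no left child.
  At rye: go right to elm.
    At elm: go left to rose.
      At rose: go left to fir.
        At fir: no left child.
        At fir: go right to aster.
          At aster: go left to mint.
            mint is a leaf — visit mint.
          At aster: no right child.
          Visit aster.
        Visit fir.
      At rose: no right child.
      Visit rose.
    At elm: go right to sage.
      At sage: no left child.
      At sage: go right to cedar.
        At cedar: go left to tulip.
          At tulip: go left to kale.
            kale is a leaf — visit kale.
          At tulip: go right to pear.
            At pear: go left to teak.
              teak is a leaf — visit teak.
            At pear: no right child.
            Visit pear.
          Visit tulip.
        At cedar: go right to ash.
          ash is a leaf — visit ash.
        Visit cedar.
      Visit sage.
    Visit elm.
  Visit rye.
Visit lily.
Full post-order sequence: daisy, bay, mint, aster, fir, rose, kale, teak, pear, tulip, ash, cedar, sage, elm, rye, lily.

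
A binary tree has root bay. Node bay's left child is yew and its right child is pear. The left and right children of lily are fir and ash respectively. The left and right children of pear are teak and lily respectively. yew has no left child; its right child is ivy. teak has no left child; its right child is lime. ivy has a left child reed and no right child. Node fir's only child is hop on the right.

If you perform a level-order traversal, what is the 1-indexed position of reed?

Level-order visits nodes level by level from the root, left to right within each level.
Level 0: bay
Level 1: yew, pear
Level 2: ivy, teak, lily
Level 3: reed, lime, fir, ash
Level 4: hop
Full level-order sequence: bay, yew, pear, ivy, teak, lily, reed, lime, fir, ash, hop.

7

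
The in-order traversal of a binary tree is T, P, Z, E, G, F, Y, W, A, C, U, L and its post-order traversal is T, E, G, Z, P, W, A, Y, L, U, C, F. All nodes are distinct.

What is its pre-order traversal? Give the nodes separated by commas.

The last element of post-order is the root; it splits in-order into left and right subtrees.
Root F: left subtree has 5 nodes {T, P, Z, E, G}, right has 6 {Y, W, A, C, U, L}.
  Root P: left subtree has 1 node {T}, right has 3 {Z, E, G}.
    Root Z: left subtree has 0 nodes { }, right has 2 {E, G}.
      Root G: left subtree has 1 node {E}, right has 0 { }.
  Root C: left subtree has 3 nodes {Y, W, A}, right has 2 {U, L}.
    Root Y: left subtree has 0 nodes { }, right has 2 {W, A}.
      Root A: left subtree has 1 node {W}, right has 0 { }.
    Root U: left subtree has 0 nodes { }, right has 1 {L}.

F, P, T, Z, G, E, C, Y, A, W, U, L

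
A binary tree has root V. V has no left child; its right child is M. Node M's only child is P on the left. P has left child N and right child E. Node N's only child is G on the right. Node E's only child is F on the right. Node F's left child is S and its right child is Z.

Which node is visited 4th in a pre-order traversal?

Pre-order visits the node, then its left subtree, then its right subtree.
Visit V.
At V: no left child.
At V: go right to M.
  Visit M.
  At M: go left to P.
    Visit P.
    At P: go left to N.
      Visit N.
      At N: no left child.
      At N: go right to G.
        G is a leaf — visit G.
    At P: go right to E.
      Visit E.
      At E: no left child.
      At E: go right to F.
        Visit F.
        At F: go left to S.
          S is a leaf — visit S.
        At F: go right to Z.
          Z is a leaf — visit Z.
  At M: no right child.
Full pre-order sequence: V, M, P, N, G, E, F, S, Z.

N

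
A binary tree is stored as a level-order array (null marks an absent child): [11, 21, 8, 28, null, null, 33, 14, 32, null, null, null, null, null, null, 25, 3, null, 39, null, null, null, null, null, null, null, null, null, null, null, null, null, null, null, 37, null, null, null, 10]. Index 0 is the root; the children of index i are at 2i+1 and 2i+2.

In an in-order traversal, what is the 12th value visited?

In-order visits the left subtree, then the node, then the right subtree.
At 11: go left to 21.
  At 21: go left to 28.
    At 28: go left to 14.
      At 14: go left to 25.
        25 is a leaf — visit 25.
      Visit 14.
      At 14: go right to 3.
        At 3: no left child.
        Visit 3.
        At 3: go right to 37.
          37 is a leaf — visit 37.
    Visit 28.
    At 28: go right to 32.
      At 32: no left child.
      Visit 32.
      At 32: go right to 39.
        At 39: no left child.
        Visit 39.
        At 39: go right to 10.
          10 is a leaf — visit 10.
  Visit 21.
  At 21: no right child.
Visit 11.
At 11: go right to 8.
  At 8: no left child.
  Visit 8.
  At 8: go right to 33.
    33 is a leaf — visit 33.
Full in-order sequence: 25, 14, 3, 37, 28, 32, 39, 10, 21, 11, 8, 33.

33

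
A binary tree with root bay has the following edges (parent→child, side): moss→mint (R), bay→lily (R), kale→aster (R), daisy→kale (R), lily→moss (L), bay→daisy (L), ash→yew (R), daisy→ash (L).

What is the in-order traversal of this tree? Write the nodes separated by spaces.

ash yew daisy kale aster bay moss mint lily

In-order visits the left subtree, then the node, then the right subtree.
At bay: go left to daisy.
  At daisy: go left to ash.
    At ash: no left child.
    Visit ash.
    At ash: go right to yew.
      yew is a leaf — visit yew.
  Visit daisy.
  At daisy: go right to kale.
    At kale: no left child.
    Visit kale.
    At kale: go right to aster.
      aster is a leaf — visit aster.
Visit bay.
At bay: go right to lily.
  At lily: go left to moss.
    At moss: no left child.
    Visit moss.
    At moss: go right to mint.
      mint is a leaf — visit mint.
  Visit lily.
  At lily: no right child.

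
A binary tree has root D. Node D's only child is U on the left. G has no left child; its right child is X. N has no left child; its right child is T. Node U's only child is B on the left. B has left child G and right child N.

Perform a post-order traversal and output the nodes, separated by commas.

Post-order visits the left subtree, then the right subtree, then the node.
At D: go left to U.
  At U: go left to B.
    At B: go left to G.
      At G: no left child.
      At G: go right to X.
        X is a leaf — visit X.
      Visit G.
    At B: go right to N.
      At N: no left child.
      At N: go right to T.
        T is a leaf — visit T.
      Visit N.
    Visit B.
  At U: no right child.
  Visit U.
At D: no right child.
Visit D.

X, G, T, N, B, U, D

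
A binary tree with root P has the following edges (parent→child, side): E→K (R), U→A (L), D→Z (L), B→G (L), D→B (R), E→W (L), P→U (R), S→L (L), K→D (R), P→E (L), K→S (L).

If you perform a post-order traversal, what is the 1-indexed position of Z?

4

Post-order visits the left subtree, then the right subtree, then the node.
At P: go left to E.
  At E: go left to W.
    W is a leaf — visit W.
  At E: go right to K.
    At K: go left to S.
      At S: go left to L.
        L is a leaf — visit L.
      At S: no right child.
      Visit S.
    At K: go right to D.
      At D: go left to Z.
        Z is a leaf — visit Z.
      At D: go right to B.
        At B: go left to G.
          G is a leaf — visit G.
        At B: no right child.
        Visit B.
      Visit D.
    Visit K.
  Visit E.
At P: go right to U.
  At U: go left to A.
    A is a leaf — visit A.
  At U: no right child.
  Visit U.
Visit P.
Full post-order sequence: W, L, S, Z, G, B, D, K, E, A, U, P.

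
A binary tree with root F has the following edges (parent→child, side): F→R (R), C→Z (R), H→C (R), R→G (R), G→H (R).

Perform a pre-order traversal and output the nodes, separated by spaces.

Pre-order visits the node, then its left subtree, then its right subtree.
Visit F.
At F: no left child.
At F: go right to R.
  Visit R.
  At R: no left child.
  At R: go right to G.
    Visit G.
    At G: no left child.
    At G: go right to H.
      Visit H.
      At H: no left child.
      At H: go right to C.
        Visit C.
        At C: no left child.
        At C: go right to Z.
          Z is a leaf — visit Z.

F R G H C Z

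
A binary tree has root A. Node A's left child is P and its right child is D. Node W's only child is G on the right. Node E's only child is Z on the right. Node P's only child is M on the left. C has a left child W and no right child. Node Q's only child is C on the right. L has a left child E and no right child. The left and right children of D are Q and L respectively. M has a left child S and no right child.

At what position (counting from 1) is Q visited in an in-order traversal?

5

In-order visits the left subtree, then the node, then the right subtree.
At A: go left to P.
  At P: go left to M.
    At M: go left to S.
      S is a leaf — visit S.
    Visit M.
    At M: no right child.
  Visit P.
  At P: no right child.
Visit A.
At A: go right to D.
  At D: go left to Q.
    At Q: no left child.
    Visit Q.
    At Q: go right to C.
      At C: go left to W.
        At W: no left child.
        Visit W.
        At W: go right to G.
          G is a leaf — visit G.
      Visit C.
      At C: no right child.
  Visit D.
  At D: go right to L.
    At L: go left to E.
      At E: no left child.
      Visit E.
      At E: go right to Z.
        Z is a leaf — visit Z.
    Visit L.
    At L: no right child.
Full in-order sequence: S, M, P, A, Q, W, G, C, D, E, Z, L.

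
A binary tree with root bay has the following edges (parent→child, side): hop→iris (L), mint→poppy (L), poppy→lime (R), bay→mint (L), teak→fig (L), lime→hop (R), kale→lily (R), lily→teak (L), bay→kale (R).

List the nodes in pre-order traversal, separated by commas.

Pre-order visits the node, then its left subtree, then its right subtree.
Visit bay.
At bay: go left to mint.
  Visit mint.
  At mint: go left to poppy.
    Visit poppy.
    At poppy: no left child.
    At poppy: go right to lime.
      Visit lime.
      At lime: no left child.
      At lime: go right to hop.
        Visit hop.
        At hop: go left to iris.
          iris is a leaf — visit iris.
        At hop: no right child.
  At mint: no right child.
At bay: go right to kale.
  Visit kale.
  At kale: no left child.
  At kale: go right to lily.
    Visit lily.
    At lily: go left to teak.
      Visit teak.
      At teak: go left to fig.
        fig is a leaf — visit fig.
      At teak: no right child.
    At lily: no right child.

bay, mint, poppy, lime, hop, iris, kale, lily, teak, fig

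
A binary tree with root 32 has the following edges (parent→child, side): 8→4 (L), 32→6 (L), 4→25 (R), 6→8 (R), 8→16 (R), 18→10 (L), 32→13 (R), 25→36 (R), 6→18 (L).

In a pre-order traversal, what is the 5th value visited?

8

Pre-order visits the node, then its left subtree, then its right subtree.
Visit 32.
At 32: go left to 6.
  Visit 6.
  At 6: go left to 18.
    Visit 18.
    At 18: go left to 10.
      10 is a leaf — visit 10.
    At 18: no right child.
  At 6: go right to 8.
    Visit 8.
    At 8: go left to 4.
      Visit 4.
      At 4: no left child.
      At 4: go right to 25.
        Visit 25.
        At 25: no left child.
        At 25: go right to 36.
          36 is a leaf — visit 36.
    At 8: go right to 16.
      16 is a leaf — visit 16.
At 32: go right to 13.
  13 is a leaf — visit 13.
Full pre-order sequence: 32, 6, 18, 10, 8, 4, 25, 36, 16, 13.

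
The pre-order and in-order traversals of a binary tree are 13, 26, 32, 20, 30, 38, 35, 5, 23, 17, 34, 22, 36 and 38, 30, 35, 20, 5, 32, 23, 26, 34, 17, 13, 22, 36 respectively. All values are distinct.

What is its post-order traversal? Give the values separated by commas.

38, 35, 30, 5, 20, 23, 32, 34, 17, 26, 36, 22, 13

The first element of pre-order is the root; it splits in-order into left and right subtrees.
Root 13: left subtree has 10 nodes {38, 30, 35, 20, 5, 32, 23, 26, 34, 17}, right has 2 {22, 36}.
  Root 26: left subtree has 7 nodes {38, 30, 35, 20, 5, 32, 23}, right has 2 {34, 17}.
    Root 32: left subtree has 5 nodes {38, 30, 35, 20, 5}, right has 1 {23}.
      Root 20: left subtree has 3 nodes {38, 30, 35}, right has 1 {5}.
        Root 30: left subtree has 1 node {38}, right has 1 {35}.
    Root 17: left subtree has 1 node {34}, right has 0 { }.
  Root 22: left subtree has 0 nodes { }, right has 1 {36}.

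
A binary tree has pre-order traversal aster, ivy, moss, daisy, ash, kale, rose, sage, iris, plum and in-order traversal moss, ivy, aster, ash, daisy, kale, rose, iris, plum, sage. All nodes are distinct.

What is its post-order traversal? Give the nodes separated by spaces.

The first element of pre-order is the root; it splits in-order into left and right subtrees.
Root aster: left subtree has 2 nodes {moss, ivy}, right has 7 {ash, daisy, kale, rose, iris, plum, sage}.
  Root ivy: left subtree has 1 node {moss}, right has 0 { }.
  Root daisy: left subtree has 1 node {ash}, right has 5 {kale, rose, iris, plum, sage}.
    Root kale: left subtree has 0 nodes { }, right has 4 {rose, iris, plum, sage}.
      Root rose: left subtree has 0 nodes { }, right has 3 {iris, plum, sage}.
        Root sage: left subtree has 2 nodes {iris, plum}, right has 0 { }.
          Root iris: left subtree has 0 nodes { }, right has 1 {plum}.

moss ivy ash plum iris sage rose kale daisy aster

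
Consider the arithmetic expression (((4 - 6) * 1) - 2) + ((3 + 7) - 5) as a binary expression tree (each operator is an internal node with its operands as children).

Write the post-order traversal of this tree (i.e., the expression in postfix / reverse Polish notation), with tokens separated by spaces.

4 6 - 1 * 2 - 3 7 + 5 - +

Post-order on an expression tree gives postfix notation: for each operator, emit left operand, right operand, then the operator.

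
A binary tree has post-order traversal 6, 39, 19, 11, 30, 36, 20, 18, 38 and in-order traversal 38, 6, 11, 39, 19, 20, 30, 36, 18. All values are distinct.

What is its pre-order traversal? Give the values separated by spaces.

38 18 20 11 6 19 39 36 30

The last element of post-order is the root; it splits in-order into left and right subtrees.
Root 38: left subtree has 0 nodes { }, right has 8 {6, 11, 39, 19, 20, 30, 36, 18}.
  Root 18: left subtree has 7 nodes {6, 11, 39, 19, 20, 30, 36}, right has 0 { }.
    Root 20: left subtree has 4 nodes {6, 11, 39, 19}, right has 2 {30, 36}.
      Root 11: left subtree has 1 node {6}, right has 2 {39, 19}.
        Root 19: left subtree has 1 node {39}, right has 0 { }.
      Root 36: left subtree has 1 node {30}, right has 0 { }.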